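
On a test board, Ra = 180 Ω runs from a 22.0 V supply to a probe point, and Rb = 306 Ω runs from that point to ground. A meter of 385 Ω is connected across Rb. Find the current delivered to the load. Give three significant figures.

Rb‖R_L = 170.5 Ω; V_out = 22.0 × 170.5/350.5 = 10.70 V.
I_L = V_out / R_L = 10.70 / 385 Ω = 27.8 mA.

I_L ≈ 27.8 mA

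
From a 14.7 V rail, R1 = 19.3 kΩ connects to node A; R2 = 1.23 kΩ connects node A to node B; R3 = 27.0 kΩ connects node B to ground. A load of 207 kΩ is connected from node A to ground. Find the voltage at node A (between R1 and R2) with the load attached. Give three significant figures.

Below node A the series string R2+R3 = 28.23 kΩ sits in parallel with the 207 kΩ load: 24.84 kΩ.
V_A = 14.7 × 24.84/(19.3 + 24.84) = 8.27 V.

V ≈ 8.27 V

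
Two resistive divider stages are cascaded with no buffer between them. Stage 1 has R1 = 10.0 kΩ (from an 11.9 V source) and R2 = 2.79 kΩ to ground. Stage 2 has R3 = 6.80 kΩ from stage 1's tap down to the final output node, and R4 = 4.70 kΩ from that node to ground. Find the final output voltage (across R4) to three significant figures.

V_out ≈ 0.892 V

Stage 2 presents R3+R4 = 11.50 kΩ as a load on stage 1's tap.
Stage 1's lower leg becomes R2‖(R3+R4) = 2.245 kΩ, so V_mid = 11.9 × 2.245/12.25 = 2.182 V.
Stage 2 is itself unloaded: V_out = V_mid × R4/(R3+R4) = 2.182 × 4.70/11.50 = 0.892 V.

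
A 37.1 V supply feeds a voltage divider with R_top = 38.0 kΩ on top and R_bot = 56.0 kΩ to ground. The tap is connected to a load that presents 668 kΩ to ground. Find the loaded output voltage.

The load sits in parallel with R_bot: R_bot‖R_L = (56.0 × 668) / (56.0 + 668) = 51.67 kΩ.
V_out = 37.1 × 51.67 / (38.0 + 51.67) = 37.1 × 51.67/89.67 = 21.4 V.

V_out ≈ 21.4 V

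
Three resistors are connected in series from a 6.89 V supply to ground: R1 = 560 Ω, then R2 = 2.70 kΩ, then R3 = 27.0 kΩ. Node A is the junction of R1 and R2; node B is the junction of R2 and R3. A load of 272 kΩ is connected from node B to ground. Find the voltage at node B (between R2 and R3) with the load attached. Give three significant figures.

V ≈ 6.08 V

At node B, R3 is in parallel with the load: R3‖R_L = 24560 Ω.
Below node A the resistance is R2 + (R3‖R_L) = 27260 Ω, so V_A = 6.89 × 27260/27820 = 6.751 V.
Then V_B = V_A × (R3‖R_L)/(R2 + R3‖R_L) = 6.751 × 24560/27260 = 6.08 V.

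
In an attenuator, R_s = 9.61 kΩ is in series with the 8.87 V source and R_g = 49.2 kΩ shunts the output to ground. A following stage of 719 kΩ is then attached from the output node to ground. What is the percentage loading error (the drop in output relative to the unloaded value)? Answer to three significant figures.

1.11 %

The divider's output (Thévenin) resistance is R_s‖R_g = 8.040 kΩ.
Fractional drop under load = R_th/(R_th + R_L) = 8.040 / (8.040 + 719) = 0.01106.
So the output falls by 1.11 %.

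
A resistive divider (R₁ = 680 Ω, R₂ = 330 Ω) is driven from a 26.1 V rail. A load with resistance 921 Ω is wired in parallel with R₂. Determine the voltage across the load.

V_out ≈ 6.87 V

The load sits in parallel with R₂: R₂‖R_L = (330 × 921) / (330 + 921) = 242.9 Ω.
V_out = 26.1 × 242.9 / (680 + 242.9) = 26.1 × 242.9/922.9 = 6.87 V.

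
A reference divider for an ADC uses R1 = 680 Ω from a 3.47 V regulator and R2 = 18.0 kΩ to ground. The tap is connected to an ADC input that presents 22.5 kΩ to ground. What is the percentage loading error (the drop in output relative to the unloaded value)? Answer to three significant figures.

2.83 %

The divider's output (Thévenin) resistance is R1‖R2 = 655.2 Ω.
Fractional drop under load = R_th/(R_th + R_L) = 655.2 / (655.2 + 22500) = 0.02830.
So the output falls by 2.83 %.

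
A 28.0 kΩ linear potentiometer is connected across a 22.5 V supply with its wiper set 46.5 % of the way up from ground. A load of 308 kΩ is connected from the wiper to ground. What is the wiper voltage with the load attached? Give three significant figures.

The wiper splits the pot into (1−α)R = 14.98 kΩ above and αR = 13.02 kΩ below.
Lower section ‖ load = 12.49 kΩ.
V_wiper = 22.5 × 12.49/(14.98 + 12.49) = 10.2 V.

V ≈ 10.2 V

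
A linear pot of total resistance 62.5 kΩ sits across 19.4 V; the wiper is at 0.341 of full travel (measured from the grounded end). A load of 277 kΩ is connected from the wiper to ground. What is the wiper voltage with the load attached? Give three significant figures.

V ≈ 6.30 V

The wiper splits the pot into (1−α)R = 41.19 kΩ above and αR = 21.31 kΩ below.
Lower section ‖ load = 19.79 kΩ.
V_wiper = 19.4 × 19.79/(41.19 + 19.79) = 6.30 V.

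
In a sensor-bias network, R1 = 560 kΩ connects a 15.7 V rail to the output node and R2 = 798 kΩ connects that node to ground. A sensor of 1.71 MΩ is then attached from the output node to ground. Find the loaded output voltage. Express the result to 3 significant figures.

The load sits in parallel with R2: R2‖R_L = (798 × 1710) / (798 + 1710) = 544.1 kΩ.
V_out = 15.7 × 544.1 / (560 + 544.1) = 15.7 × 544.1/1104 = 7.74 V.

V_out ≈ 7.74 V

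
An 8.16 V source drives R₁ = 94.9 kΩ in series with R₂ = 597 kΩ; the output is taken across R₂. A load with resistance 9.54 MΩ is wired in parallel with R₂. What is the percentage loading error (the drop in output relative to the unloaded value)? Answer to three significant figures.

The divider's output (Thévenin) resistance is R₁‖R₂ = 81.88 kΩ.
Fractional drop under load = R_th/(R_th + R_L) = 81.88 / (81.88 + 9540) = 0.008510.
So the output falls by 0.851 %.

0.851 %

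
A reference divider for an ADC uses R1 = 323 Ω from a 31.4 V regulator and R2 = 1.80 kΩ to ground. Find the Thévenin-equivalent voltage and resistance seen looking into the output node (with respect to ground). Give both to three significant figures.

V_th = 26.6 V, R_th = 274 Ω

V_th is the open-circuit tap voltage: 31.4 × 1800/(323 + 1800) = 26.6 V.
With the supply zeroed, R1 and R2 appear in parallel from the tap: R_th = R1‖R2 = (323 × 1800)/2123 = 274 Ω.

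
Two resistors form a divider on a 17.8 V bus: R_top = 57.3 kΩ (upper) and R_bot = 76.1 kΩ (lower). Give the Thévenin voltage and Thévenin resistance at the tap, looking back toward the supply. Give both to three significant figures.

V_th is the open-circuit tap voltage: 17.8 × 76.1/(57.3 + 76.1) = 10.2 V.
With the supply zeroed, R_top and R_bot appear in parallel from the tap: R_th = R_top‖R_bot = (57.3 × 76.1)/133.4 = 32.7 kΩ.

V_th = 10.2 V, R_th = 32.7 kΩ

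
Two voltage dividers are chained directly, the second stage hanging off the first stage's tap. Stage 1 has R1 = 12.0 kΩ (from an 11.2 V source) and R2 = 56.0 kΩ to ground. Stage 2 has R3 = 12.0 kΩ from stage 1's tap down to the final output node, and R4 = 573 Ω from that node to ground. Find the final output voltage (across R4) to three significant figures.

Stage 2 presents R3+R4 = 12570 Ω as a load on stage 1's tap.
Stage 1's lower leg becomes R2‖(R3+R4) = 10270 Ω, so V_mid = 11.2 × 10270/22270 = 5.164 V.
Stage 2 is itself unloaded: V_out = V_mid × R4/(R3+R4) = 5.164 × 573/12570 = 0.235 V.

V_out ≈ 0.235 V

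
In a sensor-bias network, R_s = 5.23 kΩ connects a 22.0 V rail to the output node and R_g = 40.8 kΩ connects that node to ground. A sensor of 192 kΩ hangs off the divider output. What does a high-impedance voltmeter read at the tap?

V_out ≈ 19.0 V

The load sits in parallel with R_g: R_g‖R_L = (40.8 × 192) / (40.8 + 192) = 33.65 kΩ.
V_out = 22.0 × 33.65 / (5.23 + 33.65) = 22.0 × 33.65/38.88 = 19.0 V.
(Unloaded it would have been 19.5 V.)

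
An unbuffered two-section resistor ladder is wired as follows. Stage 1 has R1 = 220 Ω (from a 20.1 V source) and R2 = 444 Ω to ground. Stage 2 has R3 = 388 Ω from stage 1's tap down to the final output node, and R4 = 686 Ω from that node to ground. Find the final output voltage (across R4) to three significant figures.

Stage 2 presents R3+R4 = 1074 Ω as a load on stage 1's tap.
Stage 1's lower leg becomes R2‖(R3+R4) = 314.1 Ω, so V_mid = 20.1 × 314.1/534.1 = 11.82 V.
Stage 2 is itself unloaded: V_out = V_mid × R4/(R3+R4) = 11.82 × 686/1074 = 7.55 V.

V_out ≈ 7.55 V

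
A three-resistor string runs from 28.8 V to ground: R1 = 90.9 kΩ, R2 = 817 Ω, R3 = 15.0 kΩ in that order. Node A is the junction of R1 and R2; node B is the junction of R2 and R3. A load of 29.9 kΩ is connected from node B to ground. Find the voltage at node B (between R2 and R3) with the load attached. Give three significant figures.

At node B, R3 is in parallel with the load: R3‖R_L = 9989 Ω.
Below node A the resistance is R2 + (R3‖R_L) = 10810 Ω, so V_A = 28.8 × 10810/101700 = 3.060 V.
Then V_B = V_A × (R3‖R_L)/(R2 + R3‖R_L) = 3.060 × 9989/10810 = 2.83 V.

V ≈ 2.83 V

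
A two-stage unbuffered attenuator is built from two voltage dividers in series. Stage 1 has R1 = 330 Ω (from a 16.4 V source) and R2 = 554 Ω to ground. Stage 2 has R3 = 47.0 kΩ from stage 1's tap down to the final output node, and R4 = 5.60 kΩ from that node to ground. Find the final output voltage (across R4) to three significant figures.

Stage 2 presents R3+R4 = 52600 Ω as a load on stage 1's tap.
Stage 1's lower leg becomes R2‖(R3+R4) = 548.2 Ω, so V_mid = 16.4 × 548.2/878.2 = 10.24 V.
Stage 2 is itself unloaded: V_out = V_mid × R4/(R3+R4) = 10.24 × 5600/52600 = 1.09 V.

V_out ≈ 1.09 V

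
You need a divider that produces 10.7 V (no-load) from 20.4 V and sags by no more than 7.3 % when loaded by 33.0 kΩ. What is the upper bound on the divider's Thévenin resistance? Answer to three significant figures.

Loading drop = R_th/(R_th + R_L) ≤ 0.0730, so R_th ≤ R_L · ε/(1−ε) = 33.0 kΩ × 0.0730/0.9270 = 2.60 kΩ.

R_th ≤ 2.60 kΩ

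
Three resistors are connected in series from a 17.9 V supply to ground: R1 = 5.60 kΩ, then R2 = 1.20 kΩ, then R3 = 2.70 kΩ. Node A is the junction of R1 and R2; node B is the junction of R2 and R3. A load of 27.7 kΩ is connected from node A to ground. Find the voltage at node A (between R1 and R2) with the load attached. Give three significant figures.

V ≈ 6.79 V

Below node A the series string R2+R3 = 3.900 kΩ sits in parallel with the 27.7 kΩ load: 3.419 kΩ.
V_A = 17.9 × 3.419/(5.60 + 3.419) = 6.79 V.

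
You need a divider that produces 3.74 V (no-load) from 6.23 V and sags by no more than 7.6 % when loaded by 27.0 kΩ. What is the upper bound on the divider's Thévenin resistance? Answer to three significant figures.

Loading drop = R_th/(R_th + R_L) ≤ 0.0760, so R_th ≤ R_L · ε/(1−ε) = 27.0 kΩ × 0.0760/0.9240 = 2.22 kΩ.

R_th ≤ 2.22 kΩ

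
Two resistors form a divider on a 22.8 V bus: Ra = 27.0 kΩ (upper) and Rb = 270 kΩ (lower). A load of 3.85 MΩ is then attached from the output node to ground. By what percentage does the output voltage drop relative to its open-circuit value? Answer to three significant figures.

The divider's output (Thévenin) resistance is Ra‖Rb = 24.55 kΩ.
Fractional drop under load = R_th/(R_th + R_L) = 24.55 / (24.55 + 3850) = 0.006335.
So the output falls by 0.634 %.

0.634 %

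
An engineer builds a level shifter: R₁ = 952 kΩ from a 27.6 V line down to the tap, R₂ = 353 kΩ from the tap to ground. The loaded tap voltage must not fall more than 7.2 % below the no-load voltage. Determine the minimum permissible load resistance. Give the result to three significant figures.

R_L(min) ≈ 3.32 MΩ

Output resistance R_th = R₁‖R₂ = (952 × 353)/1305 = 257.5 kΩ.
The fractional drop is R_th/(R_th + R_L); requiring this ≤ 0.0720 gives R_L ≥ R_th(1/0.0720 − 1) = 257.5 × 12.89 = 3.32 MΩ.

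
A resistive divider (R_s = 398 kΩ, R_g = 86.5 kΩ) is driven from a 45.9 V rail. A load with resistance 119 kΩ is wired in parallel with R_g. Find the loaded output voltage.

The load sits in parallel with R_g: R_g‖R_L = (86.5 × 119) / (86.5 + 119) = 50.09 kΩ.
V_out = 45.9 × 50.09 / (398 + 50.09) = 45.9 × 50.09/448.1 = 5.13 V.

V_out ≈ 5.13 V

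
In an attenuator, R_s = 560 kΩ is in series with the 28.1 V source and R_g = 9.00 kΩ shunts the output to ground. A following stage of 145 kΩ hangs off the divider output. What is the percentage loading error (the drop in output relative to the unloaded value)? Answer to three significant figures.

The divider's output (Thévenin) resistance is R_s‖R_g = 8.858 kΩ.
Fractional drop under load = R_th/(R_th + R_L) = 8.858 / (8.858 + 145) = 0.05757.
So the output falls by 5.76 %.

5.76 %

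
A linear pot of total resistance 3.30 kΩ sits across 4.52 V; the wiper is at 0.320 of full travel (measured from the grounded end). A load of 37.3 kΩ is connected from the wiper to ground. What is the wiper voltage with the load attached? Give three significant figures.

V ≈ 1.42 V

The wiper splits the pot into (1−α)R = 2.244 kΩ above and αR = 1.056 kΩ below.
Lower section ‖ load = 1.027 kΩ.
V_wiper = 4.52 × 1.027/(2.244 + 1.027) = 1.42 V.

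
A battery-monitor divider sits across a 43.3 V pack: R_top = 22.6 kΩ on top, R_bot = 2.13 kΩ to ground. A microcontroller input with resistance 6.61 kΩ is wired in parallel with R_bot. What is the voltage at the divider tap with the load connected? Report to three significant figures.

The load sits in parallel with R_bot: R_bot‖R_L = (2.13 × 6.61) / (2.13 + 6.61) = 1.611 kΩ.
V_out = 43.3 × 1.611 / (22.6 + 1.611) = 43.3 × 1.611/24.21 = 2.88 V.

V_out ≈ 2.88 V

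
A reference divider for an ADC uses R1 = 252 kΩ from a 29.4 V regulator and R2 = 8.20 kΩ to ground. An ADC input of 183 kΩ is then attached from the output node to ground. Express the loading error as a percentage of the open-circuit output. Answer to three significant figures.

The divider's output (Thévenin) resistance is R1‖R2 = 7.942 kΩ.
Fractional drop under load = R_th/(R_th + R_L) = 7.942 / (7.942 + 183) = 0.04159.
So the output falls by 4.16 %.

4.16 %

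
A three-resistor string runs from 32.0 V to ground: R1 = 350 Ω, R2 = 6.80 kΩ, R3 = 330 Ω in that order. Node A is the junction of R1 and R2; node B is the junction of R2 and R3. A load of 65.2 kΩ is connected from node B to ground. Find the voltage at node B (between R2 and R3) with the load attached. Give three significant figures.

At node B, R3 is in parallel with the load: R3‖R_L = 328.3 Ω.
Below node A the resistance is R2 + (R3‖R_L) = 7128 Ω, so V_A = 32.0 × 7128/7478 = 30.50 V.
Then V_B = V_A × (R3‖R_L)/(R2 + R3‖R_L) = 30.50 × 328.3/7128 = 1.40 V.

V ≈ 1.40 V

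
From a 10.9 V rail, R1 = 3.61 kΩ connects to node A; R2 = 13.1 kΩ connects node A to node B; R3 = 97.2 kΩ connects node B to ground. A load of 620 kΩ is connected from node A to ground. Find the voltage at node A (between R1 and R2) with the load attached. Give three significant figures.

V ≈ 10.5 V

Below node A the series string R2+R3 = 110.3 kΩ sits in parallel with the 620 kΩ load: 93.64 kΩ.
V_A = 10.9 × 93.64/(3.61 + 93.64) = 10.5 V.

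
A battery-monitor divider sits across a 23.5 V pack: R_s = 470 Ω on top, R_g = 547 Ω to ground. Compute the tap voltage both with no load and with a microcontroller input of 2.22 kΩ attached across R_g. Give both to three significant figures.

Unloaded: 12.6 V; loaded: 11.3 V

Open-circuit: V = 23.5 × 547/(470 + 547) = 12.6 V.
With the load, R_g becomes R_g‖R_L = 438.9 Ω, so V = 23.5 × 438.9/908.9 = 11.3 V.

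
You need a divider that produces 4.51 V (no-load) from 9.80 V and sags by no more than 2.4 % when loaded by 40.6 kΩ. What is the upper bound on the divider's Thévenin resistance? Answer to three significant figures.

Loading drop = R_th/(R_th + R_L) ≤ 0.0240, so R_th ≤ R_L · ε/(1−ε) = 40.6 kΩ × 0.0240/0.9760 = 998 Ω.

R_th ≤ 998 Ω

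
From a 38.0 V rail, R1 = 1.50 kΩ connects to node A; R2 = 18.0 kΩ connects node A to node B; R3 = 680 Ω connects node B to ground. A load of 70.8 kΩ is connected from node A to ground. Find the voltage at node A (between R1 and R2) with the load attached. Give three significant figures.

V ≈ 34.5 V

Below node A the series string R2+R3 = 18680 Ω sits in parallel with the 70800 Ω load: 14780 Ω.
V_A = 38.0 × 14780/(1500 + 14780) = 34.5 V.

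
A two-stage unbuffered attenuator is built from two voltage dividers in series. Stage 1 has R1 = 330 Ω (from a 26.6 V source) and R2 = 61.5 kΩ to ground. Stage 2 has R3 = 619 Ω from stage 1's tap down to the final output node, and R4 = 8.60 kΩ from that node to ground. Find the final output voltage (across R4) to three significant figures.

V_out ≈ 23.8 V

Stage 2 presents R3+R4 = 9219 Ω as a load on stage 1's tap.
Stage 1's lower leg becomes R2‖(R3+R4) = 8017 Ω, so V_mid = 26.6 × 8017/8347 = 25.55 V.
Stage 2 is itself unloaded: V_out = V_mid × R4/(R3+R4) = 25.55 × 8600/9219 = 23.8 V.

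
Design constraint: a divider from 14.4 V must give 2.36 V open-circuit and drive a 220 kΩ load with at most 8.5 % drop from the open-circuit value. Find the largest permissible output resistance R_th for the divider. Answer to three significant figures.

Loading drop = R_th/(R_th + R_L) ≤ 0.0850, so R_th ≤ R_L · ε/(1−ε) = 220 kΩ × 0.0850/0.9150 = 20.4 kΩ.
(Any R1, R2 with R2/(R1+R2) = 0.164 and R1‖R2 ≤ 20.4 kΩ will meet the spec.)

R_th ≤ 20.4 kΩ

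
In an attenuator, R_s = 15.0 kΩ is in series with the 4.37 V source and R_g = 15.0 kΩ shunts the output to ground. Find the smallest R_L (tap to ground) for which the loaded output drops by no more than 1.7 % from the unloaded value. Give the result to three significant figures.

Output resistance R_th = R_s‖R_g = (15.0 × 15.0)/30.00 = 7.500 kΩ.
The fractional drop is R_th/(R_th + R_L); requiring this ≤ 0.0170 gives R_L ≥ R_th(1/0.0170 − 1) = 7.500 × 57.82 = 434 kΩ.

R_L(min) ≈ 434 kΩ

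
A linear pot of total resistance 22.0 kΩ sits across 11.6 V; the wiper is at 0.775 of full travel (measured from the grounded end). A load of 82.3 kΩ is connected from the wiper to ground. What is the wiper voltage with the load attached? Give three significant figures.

The wiper splits the pot into (1−α)R = 4.950 kΩ above and αR = 17.05 kΩ below.
Lower section ‖ load = 14.12 kΩ.
V_wiper = 11.6 × 14.12/(4.950 + 14.12) = 8.59 V.

V ≈ 8.59 V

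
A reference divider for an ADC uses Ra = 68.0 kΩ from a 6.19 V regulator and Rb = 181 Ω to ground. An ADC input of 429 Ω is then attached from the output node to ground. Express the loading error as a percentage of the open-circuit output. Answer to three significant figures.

Unloaded V = 6.19 × 181/68180 = 0.01643 V.
Loaded: Rb‖R_L = 127.3 Ω, giving V = 6.19 × 127.3/68130 = 0.01157 V.
Drop = (0.01643 − 0.01157) / 0.01643 = 29.6 %.

29.6 %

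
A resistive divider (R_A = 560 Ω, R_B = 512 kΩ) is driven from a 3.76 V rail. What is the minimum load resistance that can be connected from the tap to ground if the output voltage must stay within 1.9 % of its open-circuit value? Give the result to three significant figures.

Output resistance R_th = R_A‖R_B = (560 × 512000)/512600 = 559.4 Ω.
The fractional drop is R_th/(R_th + R_L); requiring this ≤ 0.0190 gives R_L ≥ R_th(1/0.0190 − 1) = 559.4 × 51.63 = 28.9 kΩ.

R_L(min) ≈ 28.9 kΩ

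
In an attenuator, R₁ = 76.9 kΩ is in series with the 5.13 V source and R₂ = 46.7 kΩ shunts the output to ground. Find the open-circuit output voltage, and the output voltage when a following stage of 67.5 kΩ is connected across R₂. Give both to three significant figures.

Unloaded: 1.94 V; loaded: 1.36 V

Open-circuit: V = 5.13 × 46.7/(76.9 + 46.7) = 1.94 V.
With the load, R₂ becomes R₂‖R_L = 27.60 kΩ, so V = 5.13 × 27.60/104.5 = 1.36 V.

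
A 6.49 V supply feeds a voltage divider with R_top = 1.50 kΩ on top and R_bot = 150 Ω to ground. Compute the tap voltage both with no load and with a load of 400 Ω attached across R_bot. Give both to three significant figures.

Unloaded: 0.590 V; loaded: 0.440 V

Open-circuit: V = 6.49 × 150/(1500 + 150) = 0.590 V.
With the load, R_bot becomes R_bot‖R_L = 109.1 Ω, so V = 6.49 × 109.1/1609 = 0.440 V.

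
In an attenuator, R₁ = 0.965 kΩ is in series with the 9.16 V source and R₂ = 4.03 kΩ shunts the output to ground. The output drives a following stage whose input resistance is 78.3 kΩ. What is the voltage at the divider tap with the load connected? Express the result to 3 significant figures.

The load sits in parallel with R₂: R₂‖R_L = (4030 × 78300) / (4030 + 78300) = 3833 Ω.
V_out = 9.16 × 3833 / (965 + 3833) = 9.16 × 3833/4798 = 7.32 V.
(Unloaded it would have been 7.39 V.)

V_out ≈ 7.32 V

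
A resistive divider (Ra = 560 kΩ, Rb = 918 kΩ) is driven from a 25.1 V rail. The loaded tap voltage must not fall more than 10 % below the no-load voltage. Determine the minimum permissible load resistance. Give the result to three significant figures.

Output resistance R_th = Ra‖Rb = (560 × 918)/1478 = 347.8 kΩ.
The fractional drop is R_th/(R_th + R_L); requiring this ≤ 0.100 gives R_L ≥ R_th(1/0.100 − 1) = 347.8 × 9.000 = 3.13 MΩ.

R_L(min) ≈ 3.13 MΩ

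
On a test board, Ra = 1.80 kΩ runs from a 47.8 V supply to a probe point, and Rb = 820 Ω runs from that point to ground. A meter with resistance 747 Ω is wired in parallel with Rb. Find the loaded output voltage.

The load sits in parallel with Rb: Rb‖R_L = (820 × 747) / (820 + 747) = 390.9 Ω.
V_out = 47.8 × 390.9 / (1800 + 390.9) = 47.8 × 390.9/2191 = 8.53 V.
(Unloaded it would have been 15.0 V.)

V_out ≈ 8.53 V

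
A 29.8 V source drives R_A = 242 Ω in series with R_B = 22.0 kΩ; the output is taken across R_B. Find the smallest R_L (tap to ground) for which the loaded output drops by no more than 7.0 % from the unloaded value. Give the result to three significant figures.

R_L(min) ≈ 3.18 kΩ

Output resistance R_th = R_A‖R_B = (242 × 22000)/22240 = 239.4 Ω.
The fractional drop is R_th/(R_th + R_L); requiring this ≤ 0.0700 gives R_L ≥ R_th(1/0.0700 − 1) = 239.4 × 13.29 = 3.18 kΩ.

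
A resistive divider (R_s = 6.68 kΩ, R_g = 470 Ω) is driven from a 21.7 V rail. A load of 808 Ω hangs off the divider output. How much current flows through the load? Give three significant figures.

R_g‖R_L = 297.2 Ω; V_out = 21.7 × 297.2/6977 = 0.9242 V.
I_L = V_out / R_L = 0.9242 / 808 Ω = 1.14 mA.

I_L ≈ 1.14 mA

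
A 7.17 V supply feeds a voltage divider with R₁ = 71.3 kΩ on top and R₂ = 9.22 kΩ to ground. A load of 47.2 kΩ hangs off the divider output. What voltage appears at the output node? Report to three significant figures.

The load sits in parallel with R₂: R₂‖R_L = (9.22 × 47.2) / (9.22 + 47.2) = 7.713 kΩ.
V_out = 7.17 × 7.713 / (71.3 + 7.713) = 7.17 × 7.713/79.01 = 0.700 V.

V_out ≈ 0.700 V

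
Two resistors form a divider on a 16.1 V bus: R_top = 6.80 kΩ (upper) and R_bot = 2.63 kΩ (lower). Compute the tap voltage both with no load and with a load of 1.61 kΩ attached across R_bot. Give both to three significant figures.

Open-circuit: V = 16.1 × 2.63/(6.80 + 2.63) = 4.49 V.
With the load, R_bot becomes R_bot‖R_L = 0.9987 kΩ, so V = 16.1 × 0.9987/7.799 = 2.06 V.

Unloaded: 4.49 V; loaded: 2.06 V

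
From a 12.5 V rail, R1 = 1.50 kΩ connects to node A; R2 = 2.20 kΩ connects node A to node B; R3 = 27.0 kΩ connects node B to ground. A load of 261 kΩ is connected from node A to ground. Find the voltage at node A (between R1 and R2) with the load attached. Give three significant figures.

Below node A the series string R2+R3 = 29.20 kΩ sits in parallel with the 261 kΩ load: 26.26 kΩ.
V_A = 12.5 × 26.26/(1.50 + 26.26) = 11.8 V.

V ≈ 11.8 V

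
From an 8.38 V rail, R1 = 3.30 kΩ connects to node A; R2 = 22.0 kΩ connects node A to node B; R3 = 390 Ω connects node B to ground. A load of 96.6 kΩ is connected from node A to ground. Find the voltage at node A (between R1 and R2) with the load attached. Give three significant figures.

V ≈ 7.09 V

Below node A the series string R2+R3 = 22390 Ω sits in parallel with the 96600 Ω load: 18180 Ω.
V_A = 8.38 × 18180/(3300 + 18180) = 7.09 V.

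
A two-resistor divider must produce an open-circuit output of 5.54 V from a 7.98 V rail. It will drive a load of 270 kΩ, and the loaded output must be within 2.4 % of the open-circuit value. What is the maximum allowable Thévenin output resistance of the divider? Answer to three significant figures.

Loading drop = R_th/(R_th + R_L) ≤ 0.0240, so R_th ≤ R_L · ε/(1−ε) = 270 kΩ × 0.0240/0.9760 = 6.64 kΩ.
(Any R1, R2 with R2/(R1+R2) = 0.694 and R1‖R2 ≤ 6.64 kΩ will meet the spec.)

R_th ≤ 6.64 kΩ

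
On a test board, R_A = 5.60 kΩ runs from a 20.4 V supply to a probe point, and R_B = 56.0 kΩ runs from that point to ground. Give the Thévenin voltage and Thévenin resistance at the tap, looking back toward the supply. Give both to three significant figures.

V_th = 18.5 V, R_th = 5.09 kΩ

V_th is the open-circuit tap voltage: 20.4 × 56.0/(5.60 + 56.0) = 18.5 V.
With the supply zeroed, R_A and R_B appear in parallel from the tap: R_th = R_A‖R_B = (5.60 × 56.0)/61.60 = 5.09 kΩ.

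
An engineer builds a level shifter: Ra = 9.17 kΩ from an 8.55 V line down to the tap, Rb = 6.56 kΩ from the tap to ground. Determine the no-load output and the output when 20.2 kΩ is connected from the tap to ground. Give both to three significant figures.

Unloaded: 3.57 V; loaded: 3.00 V

Open-circuit: V = 8.55 × 6.56/(9.17 + 6.56) = 3.57 V.
With the load, Rb becomes Rb‖R_L = 4.952 kΩ, so V = 8.55 × 4.952/14.12 = 3.00 V.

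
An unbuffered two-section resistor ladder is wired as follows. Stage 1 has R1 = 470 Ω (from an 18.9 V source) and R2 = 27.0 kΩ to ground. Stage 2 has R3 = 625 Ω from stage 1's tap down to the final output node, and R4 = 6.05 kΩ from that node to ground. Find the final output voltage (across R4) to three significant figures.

Stage 2 presents R3+R4 = 6675 Ω as a load on stage 1's tap.
Stage 1's lower leg becomes R2‖(R3+R4) = 5352 Ω, so V_mid = 18.9 × 5352/5822 = 17.37 V.
Stage 2 is itself unloaded: V_out = V_mid × R4/(R3+R4) = 17.37 × 6050/6675 = 15.7 V.

V_out ≈ 15.7 V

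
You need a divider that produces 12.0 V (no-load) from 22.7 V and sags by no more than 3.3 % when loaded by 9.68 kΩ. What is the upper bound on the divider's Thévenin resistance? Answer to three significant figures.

Loading drop = R_th/(R_th + R_L) ≤ 0.0330, so R_th ≤ R_L · ε/(1−ε) = 9.68 kΩ × 0.0330/0.9670 = 330 Ω.
(Any R1, R2 with R2/(R1+R2) = 0.529 and R1‖R2 ≤ 330 Ω will meet the spec.)

R_th ≤ 330 Ω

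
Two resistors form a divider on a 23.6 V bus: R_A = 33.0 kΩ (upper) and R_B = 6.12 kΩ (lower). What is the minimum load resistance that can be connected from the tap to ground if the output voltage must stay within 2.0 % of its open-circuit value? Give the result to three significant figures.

R_L(min) ≈ 253 kΩ

Output resistance R_th = R_A‖R_B = (33.0 × 6.12)/39.12 = 5.163 kΩ.
The fractional drop is R_th/(R_th + R_L); requiring this ≤ 0.0200 gives R_L ≥ R_th(1/0.0200 − 1) = 5.163 × 49.00 = 253 kΩ.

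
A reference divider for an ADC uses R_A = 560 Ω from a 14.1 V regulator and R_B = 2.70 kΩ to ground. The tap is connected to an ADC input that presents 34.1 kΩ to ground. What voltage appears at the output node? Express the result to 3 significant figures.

The load sits in parallel with R_B: R_B‖R_L = (2700 × 34100) / (2700 + 34100) = 2502 Ω.
V_out = 14.1 × 2502 / (560 + 2502) = 14.1 × 2502/3062 = 11.5 V.

V_out ≈ 11.5 V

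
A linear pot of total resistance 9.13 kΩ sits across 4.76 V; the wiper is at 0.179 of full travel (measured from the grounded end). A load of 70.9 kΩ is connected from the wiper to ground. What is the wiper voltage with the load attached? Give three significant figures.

The wiper splits the pot into (1−α)R = 7.496 kΩ above and αR = 1.634 kΩ below.
Lower section ‖ load = 1.597 kΩ.
V_wiper = 4.76 × 1.597/(7.496 + 1.597) = 0.836 V.

V ≈ 0.836 V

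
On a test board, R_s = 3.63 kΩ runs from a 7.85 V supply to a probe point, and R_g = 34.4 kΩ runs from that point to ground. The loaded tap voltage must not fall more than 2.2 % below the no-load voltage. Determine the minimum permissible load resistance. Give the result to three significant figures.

R_L(min) ≈ 146 kΩ

Output resistance R_th = R_s‖R_g = (3.63 × 34.4)/38.03 = 3.284 kΩ.
The fractional drop is R_th/(R_th + R_L); requiring this ≤ 0.0220 gives R_L ≥ R_th(1/0.0220 − 1) = 3.284 × 44.45 = 146 kΩ.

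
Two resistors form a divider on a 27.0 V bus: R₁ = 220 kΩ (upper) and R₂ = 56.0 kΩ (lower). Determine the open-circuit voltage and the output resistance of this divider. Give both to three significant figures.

V_th is the open-circuit tap voltage: 27.0 × 56.0/(220 + 56.0) = 5.48 V.
With the supply zeroed, R₁ and R₂ appear in parallel from the tap: R_th = R₁‖R₂ = (220 × 56.0)/276.0 = 44.6 kΩ.

V_th = 5.48 V, R_th = 44.6 kΩ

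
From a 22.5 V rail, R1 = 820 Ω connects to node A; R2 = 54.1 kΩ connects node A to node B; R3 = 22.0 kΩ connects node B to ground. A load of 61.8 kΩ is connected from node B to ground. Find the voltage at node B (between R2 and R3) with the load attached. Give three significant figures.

V ≈ 5.13 V

At node B, R3 is in parallel with the load: R3‖R_L = 16220 Ω.
Below node A the resistance is R2 + (R3‖R_L) = 70320 Ω, so V_A = 22.5 × 70320/71140 = 22.24 V.
Then V_B = V_A × (R3‖R_L)/(R2 + R3‖R_L) = 22.24 × 16220/70320 = 5.13 V.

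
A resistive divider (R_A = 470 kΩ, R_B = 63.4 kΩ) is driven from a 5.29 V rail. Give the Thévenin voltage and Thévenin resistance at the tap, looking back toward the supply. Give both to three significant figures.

V_th is the open-circuit tap voltage: 5.29 × 63.4/(470 + 63.4) = 0.629 V.
With the supply zeroed, R_A and R_B appear in parallel from the tap: R_th = R_A‖R_B = (470 × 63.4)/533.4 = 55.9 kΩ.

V_th = 0.629 V, R_th = 55.9 kΩ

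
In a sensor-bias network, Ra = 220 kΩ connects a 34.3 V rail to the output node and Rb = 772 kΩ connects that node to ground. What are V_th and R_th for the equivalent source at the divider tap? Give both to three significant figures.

V_th = 26.7 V, R_th = 171 kΩ

V_th is the open-circuit tap voltage: 34.3 × 772/(220 + 772) = 26.7 V.
With the supply zeroed, Ra and Rb appear in parallel from the tap: R_th = Ra‖Rb = (220 × 772)/992.0 = 171 kΩ.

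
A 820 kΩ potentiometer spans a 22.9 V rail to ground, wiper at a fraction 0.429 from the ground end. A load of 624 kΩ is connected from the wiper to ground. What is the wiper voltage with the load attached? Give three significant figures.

The wiper splits the pot into (1−α)R = 468.2 kΩ above and αR = 351.8 kΩ below.
Lower section ‖ load = 225.0 kΩ.
V_wiper = 22.9 × 225.0/(468.2 + 225.0) = 7.43 V.

V ≈ 7.43 V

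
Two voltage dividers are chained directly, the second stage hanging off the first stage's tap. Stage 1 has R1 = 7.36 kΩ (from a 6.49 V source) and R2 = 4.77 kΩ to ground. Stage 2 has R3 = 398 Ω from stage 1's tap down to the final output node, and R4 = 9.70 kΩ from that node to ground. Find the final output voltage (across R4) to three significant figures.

Stage 2 presents R3+R4 = 10100 Ω as a load on stage 1's tap.
Stage 1's lower leg becomes R2‖(R3+R4) = 3240 Ω, so V_mid = 6.49 × 3240/10600 = 1.984 V.
Stage 2 is itself unloaded: V_out = V_mid × R4/(R3+R4) = 1.984 × 9700/10100 = 1.91 V.

V_out ≈ 1.91 V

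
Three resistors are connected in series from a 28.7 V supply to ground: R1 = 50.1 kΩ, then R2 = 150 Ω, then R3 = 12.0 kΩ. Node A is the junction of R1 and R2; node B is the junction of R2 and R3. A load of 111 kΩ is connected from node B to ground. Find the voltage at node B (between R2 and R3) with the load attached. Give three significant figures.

At node B, R3 is in parallel with the load: R3‖R_L = 10830 Ω.
Below node A the resistance is R2 + (R3‖R_L) = 10980 Ω, so V_A = 28.7 × 10980/61080 = 5.159 V.
Then V_B = V_A × (R3‖R_L)/(R2 + R3‖R_L) = 5.159 × 10830/10980 = 5.09 V.

V ≈ 5.09 V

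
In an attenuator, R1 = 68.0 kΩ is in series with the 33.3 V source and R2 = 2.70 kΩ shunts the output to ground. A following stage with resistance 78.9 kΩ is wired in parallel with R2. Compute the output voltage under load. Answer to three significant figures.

The load sits in parallel with R2: R2‖R_L = (2.70 × 78.9) / (2.70 + 78.9) = 2.611 kΩ.
V_out = 33.3 × 2.611 / (68.0 + 2.611) = 33.3 × 2.611/70.61 = 1.23 V.
(Unloaded it would have been 1.27 V.)

V_out ≈ 1.23 V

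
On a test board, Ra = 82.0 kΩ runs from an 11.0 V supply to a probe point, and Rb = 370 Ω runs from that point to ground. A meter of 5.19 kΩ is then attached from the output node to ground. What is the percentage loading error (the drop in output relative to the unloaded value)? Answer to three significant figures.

6.63 %

The divider's output (Thévenin) resistance is Ra‖Rb = 368.3 Ω.
Fractional drop under load = R_th/(R_th + R_L) = 368.3 / (368.3 + 5190) = 0.06627.
So the output falls by 6.63 %.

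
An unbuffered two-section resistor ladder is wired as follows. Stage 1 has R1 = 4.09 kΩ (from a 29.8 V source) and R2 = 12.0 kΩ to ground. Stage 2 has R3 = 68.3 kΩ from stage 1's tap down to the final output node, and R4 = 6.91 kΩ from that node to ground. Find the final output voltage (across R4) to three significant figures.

Stage 2 presents R3+R4 = 75.21 kΩ as a load on stage 1's tap.
Stage 1's lower leg becomes R2‖(R3+R4) = 10.35 kΩ, so V_mid = 29.8 × 10.35/14.44 = 21.36 V.
Stage 2 is itself unloaded: V_out = V_mid × R4/(R3+R4) = 21.36 × 6.91/75.21 = 1.96 V.

V_out ≈ 1.96 V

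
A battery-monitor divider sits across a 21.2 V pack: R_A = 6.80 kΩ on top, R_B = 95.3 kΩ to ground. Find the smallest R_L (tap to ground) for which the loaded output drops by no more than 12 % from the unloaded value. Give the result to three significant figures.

R_L(min) ≈ 46.5 kΩ

Output resistance R_th = R_A‖R_B = (6.80 × 95.3)/102.1 = 6.347 kΩ.
The fractional drop is R_th/(R_th + R_L); requiring this ≤ 0.120 gives R_L ≥ R_th(1/0.120 − 1) = 6.347 × 7.333 = 46.5 kΩ.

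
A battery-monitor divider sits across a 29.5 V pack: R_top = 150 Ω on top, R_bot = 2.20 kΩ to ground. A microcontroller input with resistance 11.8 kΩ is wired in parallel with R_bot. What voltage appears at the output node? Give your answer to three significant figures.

V_out ≈ 27.3 V

The load sits in parallel with R_bot: R_bot‖R_L = (2200 × 11800) / (2200 + 11800) = 1854 Ω.
V_out = 29.5 × 1854 / (150 + 1854) = 29.5 × 1854/2004 = 27.3 V.
(Unloaded it would have been 27.6 V.)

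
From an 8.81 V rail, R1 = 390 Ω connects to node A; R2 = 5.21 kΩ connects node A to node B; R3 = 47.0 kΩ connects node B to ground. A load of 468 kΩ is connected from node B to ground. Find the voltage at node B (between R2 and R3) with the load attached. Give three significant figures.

At node B, R3 is in parallel with the load: R3‖R_L = 42710 Ω.
Below node A the resistance is R2 + (R3‖R_L) = 47920 Ω, so V_A = 8.81 × 47920/48310 = 8.739 V.
Then V_B = V_A × (R3‖R_L)/(R2 + R3‖R_L) = 8.739 × 42710/47920 = 7.79 V.

V ≈ 7.79 V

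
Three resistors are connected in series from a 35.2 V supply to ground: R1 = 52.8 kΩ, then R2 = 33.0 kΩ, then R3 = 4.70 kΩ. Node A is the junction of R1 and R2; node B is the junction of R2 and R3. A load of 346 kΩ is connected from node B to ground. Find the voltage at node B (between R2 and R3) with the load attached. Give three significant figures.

V ≈ 1.80 V

At node B, R3 is in parallel with the load: R3‖R_L = 4.637 kΩ.
Below node A the resistance is R2 + (R3‖R_L) = 37.64 kΩ, so V_A = 35.2 × 37.64/90.44 = 14.65 V.
Then V_B = V_A × (R3‖R_L)/(R2 + R3‖R_L) = 14.65 × 4.637/37.64 = 1.80 V.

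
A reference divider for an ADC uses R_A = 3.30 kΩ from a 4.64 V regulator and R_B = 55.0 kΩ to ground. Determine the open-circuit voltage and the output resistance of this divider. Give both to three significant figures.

V_th is the open-circuit tap voltage: 4.64 × 55.0/(3.30 + 55.0) = 4.38 V.
With the supply zeroed, R_A and R_B appear in parallel from the tap: R_th = R_A‖R_B = (3.30 × 55.0)/58.30 = 3.11 kΩ.

V_th = 4.38 V, R_th = 3.11 kΩ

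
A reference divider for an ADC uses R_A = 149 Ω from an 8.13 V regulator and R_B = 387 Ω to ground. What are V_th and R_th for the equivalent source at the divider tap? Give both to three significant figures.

V_th is the open-circuit tap voltage: 8.13 × 387/(149 + 387) = 5.87 V.
With the supply zeroed, R_A and R_B appear in parallel from the tap: R_th = R_A‖R_B = (149 × 387)/536.0 = 108 Ω.

V_th = 5.87 V, R_th = 108 Ω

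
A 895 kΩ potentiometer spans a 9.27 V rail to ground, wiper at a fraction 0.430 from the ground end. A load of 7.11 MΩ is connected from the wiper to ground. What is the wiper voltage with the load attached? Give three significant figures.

V ≈ 3.87 V

The wiper splits the pot into (1−α)R = 510.2 kΩ above and αR = 384.9 kΩ below.
Lower section ‖ load = 365.1 kΩ.
V_wiper = 9.27 × 365.1/(510.2 + 365.1) = 3.87 V.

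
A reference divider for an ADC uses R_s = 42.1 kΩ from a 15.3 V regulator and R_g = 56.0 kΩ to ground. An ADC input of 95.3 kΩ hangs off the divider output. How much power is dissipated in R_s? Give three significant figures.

Total resistance from the source is R_s + (R_g‖R_L) = 77.37 kΩ, so I = 15.3/77.37 kΩ = 0.1977 mA.
P = I²·R_s = (0.1977 mA)² × 42.1 kΩ = 1.65 mW.

P ≈ 1.65 mW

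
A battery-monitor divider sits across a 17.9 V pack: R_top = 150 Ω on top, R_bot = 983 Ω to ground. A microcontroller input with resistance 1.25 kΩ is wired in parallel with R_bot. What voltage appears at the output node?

V_out ≈ 14.1 V

The load sits in parallel with R_bot: R_bot‖R_L = (983 × 1250) / (983 + 1250) = 550.3 Ω.
V_out = 17.9 × 550.3 / (150 + 550.3) = 17.9 × 550.3/700.3 = 14.1 V.
(Unloaded it would have been 15.5 V.)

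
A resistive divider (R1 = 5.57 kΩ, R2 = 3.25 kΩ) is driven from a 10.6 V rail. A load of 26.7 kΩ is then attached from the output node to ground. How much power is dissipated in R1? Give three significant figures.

Total resistance from the source is R1 + (R2‖R_L) = 8.467 kΩ, so I = 10.6/8.467 kΩ = 1.252 mA.
P = I²·R1 = (1.252 mA)² × 5.57 kΩ = 8.73 mW.

P ≈ 8.73 mW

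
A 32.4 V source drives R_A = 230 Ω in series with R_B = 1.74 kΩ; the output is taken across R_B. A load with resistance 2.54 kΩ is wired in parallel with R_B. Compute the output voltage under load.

The load sits in parallel with R_B: R_B‖R_L = (1740 × 2540) / (1740 + 2540) = 1033 Ω.
V_out = 32.4 × 1033 / (230 + 1033) = 32.4 × 1033/1263 = 26.5 V.
(Unloaded it would have been 28.6 V.)

V_out ≈ 26.5 V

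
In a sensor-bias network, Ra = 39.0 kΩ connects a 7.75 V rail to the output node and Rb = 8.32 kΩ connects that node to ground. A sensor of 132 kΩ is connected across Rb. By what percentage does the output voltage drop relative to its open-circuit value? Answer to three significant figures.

4.94 %

The divider's output (Thévenin) resistance is Ra‖Rb = 6.857 kΩ.
Fractional drop under load = R_th/(R_th + R_L) = 6.857 / (6.857 + 132) = 0.04938.
So the output falls by 4.94 %.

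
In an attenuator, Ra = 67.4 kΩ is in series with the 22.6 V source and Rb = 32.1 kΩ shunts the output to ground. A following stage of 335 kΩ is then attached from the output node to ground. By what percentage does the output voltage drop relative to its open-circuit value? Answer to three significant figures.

The divider's output (Thévenin) resistance is Ra‖Rb = 21.74 kΩ.
Fractional drop under load = R_th/(R_th + R_L) = 21.74 / (21.74 + 335) = 0.06095.
So the output falls by 6.10 %.

6.10 %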